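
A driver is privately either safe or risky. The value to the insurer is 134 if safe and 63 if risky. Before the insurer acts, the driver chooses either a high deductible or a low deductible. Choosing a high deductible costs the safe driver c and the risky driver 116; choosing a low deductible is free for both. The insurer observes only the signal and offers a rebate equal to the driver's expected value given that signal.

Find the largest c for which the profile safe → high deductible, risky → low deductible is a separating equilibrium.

71

Under separation: high deductible → safe (pays 134); low deductible → risky (pays 63).
Risky: 63 − 0 = 63 ≥ 134 − 116 = 18. Holds regardless of c. ✓
Safe: 134 − c ≥ 63 − 0, so c ≤ 134 − 63 = 71.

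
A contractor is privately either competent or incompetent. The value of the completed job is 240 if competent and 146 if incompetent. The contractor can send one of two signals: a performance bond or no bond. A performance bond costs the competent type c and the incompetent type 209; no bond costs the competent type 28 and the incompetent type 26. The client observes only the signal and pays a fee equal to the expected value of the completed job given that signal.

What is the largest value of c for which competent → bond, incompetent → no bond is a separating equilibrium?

Under separation: bond → competent (pays 240); no bond → incompetent (pays 146).
Incompetent: 146 − 26 = 120 ≥ 240 − 209 = 31. Holds regardless of c. ✓
Competent: 240 − c ≥ 146 − 28, so c ≤ 240 − 118 = 122.

122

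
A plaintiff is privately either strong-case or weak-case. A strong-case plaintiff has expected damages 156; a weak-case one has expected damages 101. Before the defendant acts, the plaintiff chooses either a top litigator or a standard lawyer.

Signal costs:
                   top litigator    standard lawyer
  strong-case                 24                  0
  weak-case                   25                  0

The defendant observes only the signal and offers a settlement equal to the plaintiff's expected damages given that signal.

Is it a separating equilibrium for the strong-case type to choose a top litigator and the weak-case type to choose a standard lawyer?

No

If types separate, top litigator earns payment 156 and standard lawyer earns 101.
Strong-case: top litigator gives 156 − 24 = 132; standard lawyer gives 101 − 0 = 101. No deviation. ✓
Weak-case: standard lawyer gives 101 − 0 = 101; top litigator gives 156 − 25 = 131. Would deviate. ✗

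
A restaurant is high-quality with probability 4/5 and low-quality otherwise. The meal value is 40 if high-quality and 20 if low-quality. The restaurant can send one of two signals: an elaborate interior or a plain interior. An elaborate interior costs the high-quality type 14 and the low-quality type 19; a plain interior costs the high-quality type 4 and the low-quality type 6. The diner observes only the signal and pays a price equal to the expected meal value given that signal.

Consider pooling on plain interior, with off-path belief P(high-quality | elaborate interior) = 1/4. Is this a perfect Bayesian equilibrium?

At the pooled signal (plain interior) the diner holds the prior 4/5 and pays 4/5·40 + 1/5·20 = 36. Off-path (elaborate interior) belief 1/4 gives 1/4·40 + 3/4·20 = 25.
High-quality: plain interior gives 36 − 4 = 32; elaborate interior gives 25 − 14 = 11. Stays. ✓
Low-quality: plain interior gives 36 − 6 = 30; elaborate interior gives 25 − 19 = 6. Stays. ✓

Yes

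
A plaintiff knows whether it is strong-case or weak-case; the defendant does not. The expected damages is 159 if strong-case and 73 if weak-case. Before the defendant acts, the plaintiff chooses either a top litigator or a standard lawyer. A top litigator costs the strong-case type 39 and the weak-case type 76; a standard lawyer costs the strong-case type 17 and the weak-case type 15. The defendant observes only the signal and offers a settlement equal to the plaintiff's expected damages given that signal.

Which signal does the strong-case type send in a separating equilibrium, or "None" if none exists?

Try strong-case → top litigator, weak-case → standard lawyer:
  Under separation the defendant infers type exactly: top litigator → strong-case (pays 159), standard lawyer → weak-case (pays 73).
  Strong-case: top litigator gives 159 − 39 = 120; standard lawyer gives 73 − 17 = 56. No deviation. ✓
  Weak-case: standard lawyer gives 73 − 15 = 58; top litigator gives 159 − 76 = 83. Would deviate. ✗
Try strong-case → standard lawyer, weak-case → top litigator:
  Under separation the defendant infers type exactly: standard lawyer → strong-case (pays 159), top litigator → weak-case (pays 73).
  Strong-case: standard lawyer gives 159 − 17 = 142; top litigator gives 73 − 39 = 34. No deviation. ✓
  Weak-case: top litigator gives 73 − 76 = -3; standard lawyer gives 159 − 15 = 144. Would deviate. ✗
Neither assignment is incentive-compatible.

None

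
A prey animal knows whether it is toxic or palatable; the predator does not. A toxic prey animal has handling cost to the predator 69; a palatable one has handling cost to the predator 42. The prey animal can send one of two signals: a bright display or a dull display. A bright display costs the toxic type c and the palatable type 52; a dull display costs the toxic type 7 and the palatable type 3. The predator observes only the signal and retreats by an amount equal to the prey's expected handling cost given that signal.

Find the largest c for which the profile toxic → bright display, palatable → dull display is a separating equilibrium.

34

Under separation: bright display → toxic (pays 69); dull display → palatable (pays 42).
Palatable: 42 − 3 = 39 ≥ 69 − 52 = 17. Holds regardless of c. ✓
Toxic: 69 − c ≥ 42 − 7, so c ≤ 69 − 35 = 34.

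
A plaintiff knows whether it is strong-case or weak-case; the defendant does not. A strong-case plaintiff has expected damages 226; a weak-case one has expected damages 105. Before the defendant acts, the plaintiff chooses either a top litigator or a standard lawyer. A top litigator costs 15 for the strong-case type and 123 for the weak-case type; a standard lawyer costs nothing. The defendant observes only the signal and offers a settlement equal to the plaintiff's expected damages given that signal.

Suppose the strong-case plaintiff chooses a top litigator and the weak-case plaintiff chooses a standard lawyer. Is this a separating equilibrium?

Yes

If types separate, top litigator earns payment 226 and standard lawyer earns 105.
Strong-case: top litigator gives 226 − 15 = 211; standard lawyer gives 105 − 0 = 105. No deviation. ✓
Weak-case: standard lawyer gives 105 − 0 = 105; top litigator gives 226 − 123 = 103. No deviation. ✓
Both incentive constraints hold.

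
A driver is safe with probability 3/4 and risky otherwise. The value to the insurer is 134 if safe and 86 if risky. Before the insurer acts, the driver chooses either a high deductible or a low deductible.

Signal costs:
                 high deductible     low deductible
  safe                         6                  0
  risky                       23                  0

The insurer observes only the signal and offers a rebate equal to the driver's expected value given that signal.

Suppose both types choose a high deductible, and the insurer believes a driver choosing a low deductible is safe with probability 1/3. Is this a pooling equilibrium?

No

At the pooled signal (high deductible) the insurer holds the prior 3/4 and pays 3/4·134 + 1/4·86 = 122. Off-path (low deductible) belief 1/3 gives 1/3·134 + 2/3·86 = 102.
Safe: high deductible gives 122 − 6 = 116; low deductible gives 102 − 0 = 102. Stays. ✓
Risky: high deductible gives 122 − 23 = 99; low deductible gives 102 − 0 = 102. Deviates. ✗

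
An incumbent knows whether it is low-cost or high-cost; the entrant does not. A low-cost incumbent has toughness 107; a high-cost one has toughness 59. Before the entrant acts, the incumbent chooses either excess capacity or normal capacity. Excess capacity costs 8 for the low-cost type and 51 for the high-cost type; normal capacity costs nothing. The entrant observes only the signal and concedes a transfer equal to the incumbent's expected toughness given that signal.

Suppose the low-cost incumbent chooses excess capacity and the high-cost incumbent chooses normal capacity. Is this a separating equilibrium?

Under separation the entrant infers type exactly: excess capacity → low-cost (pays 107), normal capacity → high-cost (pays 59).
Low-cost: excess capacity gives 107 − 8 = 99; normal capacity gives 59 − 0 = 59. No deviation. ✓
High-cost: normal capacity gives 59 − 0 = 59; excess capacity gives 107 − 51 = 56. No deviation. ✓
Neither type gains from mimicking the other.

Yes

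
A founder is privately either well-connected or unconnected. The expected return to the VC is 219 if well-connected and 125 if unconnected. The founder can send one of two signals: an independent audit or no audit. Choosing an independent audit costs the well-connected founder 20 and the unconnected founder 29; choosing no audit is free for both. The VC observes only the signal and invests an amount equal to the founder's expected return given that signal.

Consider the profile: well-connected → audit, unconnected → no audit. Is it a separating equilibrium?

Under separation the VC infers type exactly: audit → well-connected (pays 219), no audit → unconnected (pays 125).
Well-connected: audit gives 219 − 20 = 199; no audit gives 125 − 0 = 125. No deviation. ✓
Unconnected: no audit gives 125 − 0 = 125; audit gives 219 − 29 = 190. Would deviate. ✗

No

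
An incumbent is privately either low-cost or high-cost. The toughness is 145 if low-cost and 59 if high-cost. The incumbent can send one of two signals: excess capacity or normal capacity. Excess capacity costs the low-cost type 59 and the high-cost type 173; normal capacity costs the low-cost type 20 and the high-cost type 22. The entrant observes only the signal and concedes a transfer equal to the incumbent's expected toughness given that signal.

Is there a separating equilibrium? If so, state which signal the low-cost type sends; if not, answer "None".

excess capacity

Try low-cost → excess capacity, high-cost → normal capacity:
  Under separation the entrant infers type exactly: excess capacity → low-cost (pays 145), normal capacity → high-cost (pays 59).
  Low-cost: excess capacity gives 145 − 59 = 86; normal capacity gives 59 − 20 = 39. No deviation. ✓
  High-cost: normal capacity gives 59 − 22 = 37; excess capacity gives 145 − 173 = -28. No deviation. ✓
Both hold — the low-cost type sends excess capacity.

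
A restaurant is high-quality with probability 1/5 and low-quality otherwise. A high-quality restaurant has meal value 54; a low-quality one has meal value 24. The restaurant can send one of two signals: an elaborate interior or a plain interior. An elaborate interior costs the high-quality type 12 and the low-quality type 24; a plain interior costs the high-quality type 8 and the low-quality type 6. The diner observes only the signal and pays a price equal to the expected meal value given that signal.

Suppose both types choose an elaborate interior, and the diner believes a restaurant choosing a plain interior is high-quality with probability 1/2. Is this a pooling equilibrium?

On the equilibrium path (elaborate interior) the diner holds the prior 1/5 and pays 1/5·54 + 4/5·24 = 30. Off-path (plain interior) belief 1/2 gives 1/2·54 + 1/2·24 = 39.
High-quality: elaborate interior gives 30 − 12 = 18; plain interior gives 39 − 8 = 31. Deviates. ✗
Low-quality: elaborate interior gives 30 − 24 = 6; plain interior gives 39 − 6 = 33. Deviates. ✗

No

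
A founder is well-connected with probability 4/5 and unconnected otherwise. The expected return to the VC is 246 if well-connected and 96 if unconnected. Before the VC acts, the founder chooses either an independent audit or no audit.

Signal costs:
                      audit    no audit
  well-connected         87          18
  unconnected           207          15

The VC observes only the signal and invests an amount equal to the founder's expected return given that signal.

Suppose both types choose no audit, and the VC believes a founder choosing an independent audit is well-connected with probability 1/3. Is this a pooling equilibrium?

Yes

At the pooled signal (no audit) the VC holds the prior 4/5 and pays 4/5·246 + 1/5·96 = 216. Off-path (audit) belief 1/3 gives 1/3·246 + 2/3·96 = 146.
Well-connected: no audit gives 216 − 18 = 198; audit gives 146 − 87 = 59. Stays. ✓
Unconnected: no audit gives 216 − 15 = 201; audit gives 146 − 207 = -61. Stays. ✓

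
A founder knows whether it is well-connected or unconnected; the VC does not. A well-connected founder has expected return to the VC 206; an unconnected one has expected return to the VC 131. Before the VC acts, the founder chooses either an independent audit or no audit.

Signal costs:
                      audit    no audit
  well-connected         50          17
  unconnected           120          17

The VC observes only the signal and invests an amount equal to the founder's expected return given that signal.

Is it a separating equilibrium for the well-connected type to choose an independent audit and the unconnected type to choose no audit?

Under separation the VC infers type exactly: audit → well-connected (pays 206), no audit → unconnected (pays 131).
Well-connected: audit gives 206 − 50 = 156; no audit gives 131 − 17 = 114. No deviation. ✓
Unconnected: no audit gives 131 − 17 = 114; audit gives 206 − 120 = 86. No deviation. ✓
Both incentive constraints hold.

Yes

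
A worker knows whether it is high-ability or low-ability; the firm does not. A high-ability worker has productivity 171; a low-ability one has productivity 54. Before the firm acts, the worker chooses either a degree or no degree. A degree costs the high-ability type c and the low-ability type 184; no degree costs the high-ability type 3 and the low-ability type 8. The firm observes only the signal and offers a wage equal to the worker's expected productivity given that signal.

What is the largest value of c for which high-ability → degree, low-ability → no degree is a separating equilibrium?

Under separation: degree → high-ability (pays 171); no degree → low-ability (pays 54).
Low-ability: 54 − 8 = 46 ≥ 171 − 184 = -13. Holds regardless of c. ✓
High-ability: 171 − c ≥ 54 − 3, so c ≤ 171 − 51 = 120.

120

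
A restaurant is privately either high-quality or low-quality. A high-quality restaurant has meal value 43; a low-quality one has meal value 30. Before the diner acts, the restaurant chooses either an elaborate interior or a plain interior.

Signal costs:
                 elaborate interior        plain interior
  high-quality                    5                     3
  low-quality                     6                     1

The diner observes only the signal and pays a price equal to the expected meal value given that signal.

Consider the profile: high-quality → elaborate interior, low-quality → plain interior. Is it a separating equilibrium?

Under separation the diner infers type exactly: elaborate interior → high-quality (pays 43), plain interior → low-quality (pays 30).
High-quality: elaborate interior gives 43 − 5 = 38; plain interior gives 30 − 3 = 27. No deviation. ✓
Low-quality: plain interior gives 30 − 1 = 29; elaborate interior gives 43 − 6 = 37. Would deviate. ✗

No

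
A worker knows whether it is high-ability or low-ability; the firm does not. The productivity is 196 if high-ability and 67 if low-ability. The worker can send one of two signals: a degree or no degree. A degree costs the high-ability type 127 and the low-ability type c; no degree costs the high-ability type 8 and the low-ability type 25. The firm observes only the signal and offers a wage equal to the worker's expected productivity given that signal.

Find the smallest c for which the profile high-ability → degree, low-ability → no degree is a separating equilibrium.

154

Under separation: degree → high-ability (pays 196); no degree → low-ability (pays 67).
High-ability: 196 − 127 = 69 ≥ 67 − 8 = 59. Holds regardless of c. ✓
Low-ability: 67 − 25 ≥ 196 − c, so c ≥ 196 − 42 = 154.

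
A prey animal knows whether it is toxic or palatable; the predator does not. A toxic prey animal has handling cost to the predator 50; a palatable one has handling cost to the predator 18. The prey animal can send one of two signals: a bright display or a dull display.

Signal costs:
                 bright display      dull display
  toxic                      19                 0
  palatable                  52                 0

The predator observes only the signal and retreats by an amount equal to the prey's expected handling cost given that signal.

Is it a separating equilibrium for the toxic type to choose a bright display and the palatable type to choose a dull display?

Yes

If types separate, bright display earns payment 50 and dull display earns 18.
Toxic: bright display gives 50 − 19 = 31; dull display gives 18 − 0 = 18. No deviation. ✓
Palatable: dull display gives 18 − 0 = 18; bright display gives 50 − 52 = -2. No deviation. ✓
Both incentive constraints hold.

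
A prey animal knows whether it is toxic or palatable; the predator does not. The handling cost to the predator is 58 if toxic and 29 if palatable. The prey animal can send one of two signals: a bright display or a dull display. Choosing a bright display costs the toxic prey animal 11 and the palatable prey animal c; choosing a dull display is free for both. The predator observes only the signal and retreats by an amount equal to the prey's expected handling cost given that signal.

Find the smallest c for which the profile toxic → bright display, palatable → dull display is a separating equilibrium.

Under separation: bright display → toxic (pays 58); dull display → palatable (pays 29).
Toxic: 58 − 11 = 47 ≥ 29 − 0 = 29. Holds regardless of c. ✓
Palatable: 29 − 0 ≥ 58 − c, so c ≥ 58 − 29 = 29.

29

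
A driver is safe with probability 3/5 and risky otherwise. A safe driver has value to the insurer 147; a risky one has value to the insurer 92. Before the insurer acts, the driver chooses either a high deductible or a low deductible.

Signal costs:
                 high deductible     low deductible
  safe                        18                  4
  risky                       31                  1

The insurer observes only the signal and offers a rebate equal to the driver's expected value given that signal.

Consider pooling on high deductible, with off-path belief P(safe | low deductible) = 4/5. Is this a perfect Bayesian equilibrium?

No

On the equilibrium path (high deductible) the insurer holds the prior 3/5 and pays 3/5·147 + 2/5·92 = 125. Off-path (low deductible) belief 4/5 gives 4/5·147 + 1/5·92 = 136.
Safe: high deductible gives 125 − 18 = 107; low deductible gives 136 − 4 = 132. Deviates. ✗
Risky: high deductible gives 125 − 31 = 94; low deductible gives 136 − 1 = 135. Deviates. ✗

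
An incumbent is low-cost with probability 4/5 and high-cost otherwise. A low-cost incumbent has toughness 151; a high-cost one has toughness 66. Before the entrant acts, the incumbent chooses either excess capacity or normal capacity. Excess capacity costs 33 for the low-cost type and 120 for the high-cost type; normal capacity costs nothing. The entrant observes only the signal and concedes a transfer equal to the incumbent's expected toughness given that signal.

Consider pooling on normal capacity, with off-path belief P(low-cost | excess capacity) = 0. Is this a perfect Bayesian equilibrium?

Yes

At the pooled signal (normal capacity) the entrant holds the prior 4/5 and pays 4/5·151 + 1/5·66 = 134. Off-path (excess capacity) belief 0 gives 0·151 + 1·66 = 66.
Low-cost: normal capacity gives 134 − 0 = 134; excess capacity gives 66 − 33 = 33. Stays. ✓
High-cost: normal capacity gives 134 − 0 = 134; excess capacity gives 66 − 120 = -54. Stays. ✓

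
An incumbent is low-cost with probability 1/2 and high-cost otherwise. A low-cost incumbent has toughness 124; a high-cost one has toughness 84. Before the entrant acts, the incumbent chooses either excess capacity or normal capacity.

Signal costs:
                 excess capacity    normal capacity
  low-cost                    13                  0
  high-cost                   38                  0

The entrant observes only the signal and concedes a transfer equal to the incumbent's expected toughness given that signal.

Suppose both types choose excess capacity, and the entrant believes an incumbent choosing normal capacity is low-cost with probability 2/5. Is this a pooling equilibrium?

At the pooled signal (excess capacity) the entrant holds the prior 1/2 and pays 1/2·124 + 1/2·84 = 104. Off-path (normal capacity) belief 2/5 gives 2/5·124 + 3/5·84 = 100.
Low-cost: excess capacity gives 104 − 13 = 91; normal capacity gives 100 − 0 = 100. Deviates. ✗
High-cost: excess capacity gives 104 − 38 = 66; normal capacity gives 100 − 0 = 100. Deviates. ✗

No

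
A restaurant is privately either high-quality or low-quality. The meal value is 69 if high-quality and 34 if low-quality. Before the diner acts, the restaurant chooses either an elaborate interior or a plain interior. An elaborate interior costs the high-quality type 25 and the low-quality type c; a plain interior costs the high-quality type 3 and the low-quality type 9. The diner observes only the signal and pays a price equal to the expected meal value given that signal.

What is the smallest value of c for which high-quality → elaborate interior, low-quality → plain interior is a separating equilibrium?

44

Under separation: elaborate interior → high-quality (pays 69); plain interior → low-quality (pays 34).
High-quality: 69 − 25 = 44 ≥ 34 − 3 = 31. Holds regardless of c. ✓
Low-quality: 34 − 9 ≥ 69 − c, so c ≥ 69 − 25 = 44.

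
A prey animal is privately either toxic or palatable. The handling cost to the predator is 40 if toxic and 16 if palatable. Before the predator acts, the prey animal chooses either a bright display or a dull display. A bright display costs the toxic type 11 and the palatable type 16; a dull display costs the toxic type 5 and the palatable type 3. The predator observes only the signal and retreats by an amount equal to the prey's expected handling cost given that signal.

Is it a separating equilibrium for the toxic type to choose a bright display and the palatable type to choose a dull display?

If types separate, bright display earns payment 40 and dull display earns 16.
Toxic: bright display gives 40 − 11 = 29; dull display gives 16 − 5 = 11. No deviation. ✓
Palatable: dull display gives 16 − 3 = 13; bright display gives 40 − 16 = 24. Would deviate. ✗

No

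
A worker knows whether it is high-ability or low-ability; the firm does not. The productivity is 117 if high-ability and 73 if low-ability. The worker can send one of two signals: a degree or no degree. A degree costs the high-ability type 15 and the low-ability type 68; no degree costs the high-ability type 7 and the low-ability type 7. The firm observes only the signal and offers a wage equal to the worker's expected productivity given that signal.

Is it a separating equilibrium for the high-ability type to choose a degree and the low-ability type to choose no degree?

If types separate, degree earns payment 117 and no degree earns 73.
High-ability: degree gives 117 − 15 = 102; no degree gives 73 − 7 = 66. No deviation. ✓
Low-ability: no degree gives 73 − 7 = 66; degree gives 117 − 68 = 49. No deviation. ✓
Both incentive constraints hold.

Yes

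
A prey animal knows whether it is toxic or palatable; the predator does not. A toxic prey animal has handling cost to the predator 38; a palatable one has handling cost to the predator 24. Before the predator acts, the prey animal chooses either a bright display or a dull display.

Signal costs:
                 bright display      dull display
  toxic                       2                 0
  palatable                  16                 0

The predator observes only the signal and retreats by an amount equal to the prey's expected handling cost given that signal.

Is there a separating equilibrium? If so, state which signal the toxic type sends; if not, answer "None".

bright display

Try toxic → bright display, palatable → dull display:
  If types separate, bright display earns payment 38 and dull display earns 24.
  Toxic: bright display gives 38 − 2 = 36; dull display gives 24 − 0 = 24. No deviation. ✓
  Palatable: dull display gives 24 − 0 = 24; bright display gives 38 − 16 = 22. No deviation. ✓
Both hold — the toxic type sends bright display.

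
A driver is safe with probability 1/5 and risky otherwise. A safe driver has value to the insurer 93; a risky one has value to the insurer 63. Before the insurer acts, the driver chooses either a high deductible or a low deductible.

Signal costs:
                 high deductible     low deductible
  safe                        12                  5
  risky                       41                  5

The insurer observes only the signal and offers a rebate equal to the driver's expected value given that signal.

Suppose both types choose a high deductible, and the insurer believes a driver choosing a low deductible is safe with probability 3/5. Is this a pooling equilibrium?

No

On the equilibrium path (high deductible) the insurer holds the prior 1/5 and pays 1/5·93 + 4/5·63 = 69. Off-path (low deductible) belief 3/5 gives 3/5·93 + 2/5·63 = 81.
Safe: high deductible gives 69 − 12 = 57; low deductible gives 81 − 5 = 76. Deviates. ✗
Risky: high deductible gives 69 − 41 = 28; low deductible gives 81 − 5 = 76. Deviates. ✗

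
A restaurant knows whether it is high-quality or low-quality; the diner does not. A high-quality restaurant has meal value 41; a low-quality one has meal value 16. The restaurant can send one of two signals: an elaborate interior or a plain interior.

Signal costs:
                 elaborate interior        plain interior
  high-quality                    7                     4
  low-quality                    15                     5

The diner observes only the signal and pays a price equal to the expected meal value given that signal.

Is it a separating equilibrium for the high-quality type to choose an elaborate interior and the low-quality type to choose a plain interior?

No

If types separate, elaborate interior earns payment 41 and plain interior earns 16.
High-quality: elaborate interior gives 41 − 7 = 34; plain interior gives 16 − 4 = 12. No deviation. ✓
Low-quality: plain interior gives 16 − 5 = 11; elaborate interior gives 41 − 15 = 26. Would deviate. ✗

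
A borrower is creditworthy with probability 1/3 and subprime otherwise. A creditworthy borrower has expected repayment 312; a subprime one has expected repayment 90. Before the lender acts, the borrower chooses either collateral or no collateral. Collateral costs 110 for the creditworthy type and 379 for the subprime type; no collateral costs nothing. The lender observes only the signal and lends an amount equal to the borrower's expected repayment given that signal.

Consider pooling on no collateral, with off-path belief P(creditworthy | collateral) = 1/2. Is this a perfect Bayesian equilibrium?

At the pooled signal (no collateral) the lender holds the prior 1/3 and pays 1/3·312 + 2/3·90 = 164. Off-path (collateral) belief 1/2 gives 1/2·312 + 1/2·90 = 201.
Creditworthy: no collateral gives 164 − 0 = 164; collateral gives 201 − 110 = 91. Stays. ✓
Subprime: no collateral gives 164 − 0 = 164; collateral gives 201 − 379 = -178. Stays. ✓

Yes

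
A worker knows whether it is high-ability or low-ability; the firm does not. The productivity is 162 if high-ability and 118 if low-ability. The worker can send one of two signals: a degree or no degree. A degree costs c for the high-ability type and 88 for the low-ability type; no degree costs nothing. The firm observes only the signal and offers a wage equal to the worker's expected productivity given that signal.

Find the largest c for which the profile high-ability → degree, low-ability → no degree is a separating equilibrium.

44

Under separation: degree → high-ability (pays 162); no degree → low-ability (pays 118).
Low-ability: 118 − 0 = 118 ≥ 162 − 88 = 74. Holds regardless of c. ✓
High-ability: 162 − c ≥ 118 − 0, so c ≤ 162 − 118 = 44.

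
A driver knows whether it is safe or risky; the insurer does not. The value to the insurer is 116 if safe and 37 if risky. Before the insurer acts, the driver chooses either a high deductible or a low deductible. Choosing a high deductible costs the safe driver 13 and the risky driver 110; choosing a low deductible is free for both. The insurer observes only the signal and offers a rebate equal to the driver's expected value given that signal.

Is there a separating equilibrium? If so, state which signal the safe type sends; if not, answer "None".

Try safe → high deductible, risky → low deductible:
  Under separation the insurer infers type exactly: high deductible → safe (pays 116), low deductible → risky (pays 37).
  Safe: high deductible gives 116 − 13 = 103; low deductible gives 37 − 0 = 37. No deviation. ✓
  Risky: low deductible gives 37 − 0 = 37; high deductible gives 116 − 110 = 6. No deviation. ✓
Both hold — the safe type sends high deductible.

high deductible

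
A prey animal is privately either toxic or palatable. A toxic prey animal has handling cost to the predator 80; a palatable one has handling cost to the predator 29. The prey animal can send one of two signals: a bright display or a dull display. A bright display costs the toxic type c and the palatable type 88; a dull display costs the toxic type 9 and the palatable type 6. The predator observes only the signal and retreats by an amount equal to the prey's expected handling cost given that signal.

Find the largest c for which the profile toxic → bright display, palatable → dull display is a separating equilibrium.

60

Under separation: bright display → toxic (pays 80); dull display → palatable (pays 29).
Palatable: 29 − 6 = 23 ≥ 80 − 88 = -8. Holds regardless of c. ✓
Toxic: 80 − c ≥ 29 − 9, so c ≤ 80 − 20 = 60.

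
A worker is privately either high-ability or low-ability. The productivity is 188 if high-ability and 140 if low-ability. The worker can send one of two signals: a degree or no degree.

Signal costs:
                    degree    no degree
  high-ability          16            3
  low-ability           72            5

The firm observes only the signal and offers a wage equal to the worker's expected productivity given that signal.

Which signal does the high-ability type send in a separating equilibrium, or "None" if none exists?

Try high-ability → degree, low-ability → no degree:
  If types separate, degree earns payment 188 and no degree earns 140.
  High-ability: degree gives 188 − 16 = 172; no degree gives 140 − 3 = 137. No deviation. ✓
  Low-ability: no degree gives 140 − 5 = 135; degree gives 188 − 72 = 116. No deviation. ✓
Both hold — the high-ability type sends degree.

degree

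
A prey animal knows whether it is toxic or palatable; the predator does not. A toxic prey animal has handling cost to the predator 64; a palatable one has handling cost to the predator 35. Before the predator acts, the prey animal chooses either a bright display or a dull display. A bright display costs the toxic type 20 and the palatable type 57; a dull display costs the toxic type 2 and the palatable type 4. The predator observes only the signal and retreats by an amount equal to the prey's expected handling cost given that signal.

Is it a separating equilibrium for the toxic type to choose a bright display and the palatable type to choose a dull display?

If types separate, bright display earns payment 64 and dull display earns 35.
Toxic: bright display gives 64 − 20 = 44; dull display gives 35 − 2 = 33. No deviation. ✓
Palatable: dull display gives 35 − 4 = 31; bright display gives 64 − 57 = 7. No deviation. ✓
Both incentive constraints hold.

Yes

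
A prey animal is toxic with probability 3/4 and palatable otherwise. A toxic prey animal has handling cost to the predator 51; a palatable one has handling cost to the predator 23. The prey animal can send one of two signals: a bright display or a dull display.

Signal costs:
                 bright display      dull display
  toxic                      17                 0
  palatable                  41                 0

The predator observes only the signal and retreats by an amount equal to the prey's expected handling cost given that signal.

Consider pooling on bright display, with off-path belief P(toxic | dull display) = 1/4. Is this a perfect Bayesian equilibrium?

On the equilibrium path (bright display) the predator holds the prior 3/4 and pays 3/4·51 + 1/4·23 = 44. Off-path (dull display) belief 1/4 gives 1/4·51 + 3/4·23 = 30.
Toxic: bright display gives 44 − 17 = 27; dull display gives 30 − 0 = 30. Deviates. ✗
Palatable: bright display gives 44 − 41 = 3; dull display gives 30 − 0 = 30. Deviates. ✗

No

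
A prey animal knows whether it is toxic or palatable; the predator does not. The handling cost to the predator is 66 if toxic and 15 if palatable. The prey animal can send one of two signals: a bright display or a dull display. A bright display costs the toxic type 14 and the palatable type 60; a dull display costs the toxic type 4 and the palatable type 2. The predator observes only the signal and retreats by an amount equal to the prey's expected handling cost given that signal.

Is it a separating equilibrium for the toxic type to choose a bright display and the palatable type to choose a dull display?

Under separation the predator infers type exactly: bright display → toxic (pays 66), dull display → palatable (pays 15).
Toxic: bright display gives 66 − 14 = 52; dull display gives 15 − 4 = 11. No deviation. ✓
Palatable: dull display gives 15 − 2 = 13; bright display gives 66 − 60 = 6. No deviation. ✓
Both incentive constraints hold.

Yes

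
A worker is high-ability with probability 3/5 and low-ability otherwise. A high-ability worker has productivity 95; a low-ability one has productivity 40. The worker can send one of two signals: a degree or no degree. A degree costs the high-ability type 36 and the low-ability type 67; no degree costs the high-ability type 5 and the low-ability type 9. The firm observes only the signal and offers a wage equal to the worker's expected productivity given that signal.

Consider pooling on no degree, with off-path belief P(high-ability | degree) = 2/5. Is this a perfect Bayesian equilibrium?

Yes

At the pooled signal (no degree) the firm holds the prior 3/5 and pays 3/5·95 + 2/5·40 = 73. Off-path (degree) belief 2/5 gives 2/5·95 + 3/5·40 = 62.
High-ability: no degree gives 73 − 5 = 68; degree gives 62 − 36 = 26. Stays. ✓
Low-ability: no degree gives 73 − 9 = 64; degree gives 62 − 67 = -5. Stays. ✓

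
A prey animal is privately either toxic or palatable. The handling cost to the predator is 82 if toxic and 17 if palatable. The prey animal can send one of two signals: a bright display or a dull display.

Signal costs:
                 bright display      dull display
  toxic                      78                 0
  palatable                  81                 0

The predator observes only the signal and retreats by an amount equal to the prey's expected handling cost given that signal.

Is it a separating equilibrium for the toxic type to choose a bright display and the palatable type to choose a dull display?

No

If types separate, bright display earns payment 82 and dull display earns 17.
Toxic: bright display gives 82 − 78 = 4; dull display gives 17 − 0 = 17. Would deviate. ✗
Palatable: dull display gives 17 − 0 = 17; bright display gives 82 − 81 = 1. No deviation. ✓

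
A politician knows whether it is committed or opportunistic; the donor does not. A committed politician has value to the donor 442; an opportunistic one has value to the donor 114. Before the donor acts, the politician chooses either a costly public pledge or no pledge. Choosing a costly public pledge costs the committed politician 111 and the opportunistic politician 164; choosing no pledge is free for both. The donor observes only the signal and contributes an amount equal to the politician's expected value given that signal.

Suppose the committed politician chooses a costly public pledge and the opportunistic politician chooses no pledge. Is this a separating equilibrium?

If types separate, pledge earns payment 442 and no pledge earns 114.
Committed: pledge gives 442 − 111 = 331; no pledge gives 114 − 0 = 114. No deviation. ✓
Opportunistic: no pledge gives 114 − 0 = 114; pledge gives 442 − 164 = 278. Would deviate. ✗

No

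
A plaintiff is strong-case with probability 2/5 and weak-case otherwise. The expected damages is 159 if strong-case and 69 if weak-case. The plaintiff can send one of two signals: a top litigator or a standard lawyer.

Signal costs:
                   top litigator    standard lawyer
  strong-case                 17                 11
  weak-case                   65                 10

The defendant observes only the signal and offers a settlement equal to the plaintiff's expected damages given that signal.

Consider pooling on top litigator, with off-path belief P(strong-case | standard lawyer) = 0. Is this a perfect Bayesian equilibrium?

No

At the pooled signal (top litigator) the defendant holds the prior 2/5 and pays 2/5·159 + 3/5·69 = 105. Off-path (standard lawyer) belief 0 gives 0·159 + 1·69 = 69.
Strong-case: top litigator gives 105 − 17 = 88; standard lawyer gives 69 − 11 = 58. Stays. ✓
Weak-case: top litigator gives 105 − 65 = 40; standard lawyer gives 69 − 10 = 59. Deviates. ✗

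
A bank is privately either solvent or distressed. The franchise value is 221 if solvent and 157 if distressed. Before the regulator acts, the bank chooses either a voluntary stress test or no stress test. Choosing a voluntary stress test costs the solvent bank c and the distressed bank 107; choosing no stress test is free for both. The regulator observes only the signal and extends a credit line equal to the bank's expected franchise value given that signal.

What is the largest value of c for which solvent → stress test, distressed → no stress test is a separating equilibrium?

Under separation: stress test → solvent (pays 221); no stress test → distressed (pays 157).
Distressed: 157 − 0 = 157 ≥ 221 − 107 = 114. Holds regardless of c. ✓
Solvent: 221 − c ≥ 157 − 0, so c ≤ 221 − 157 = 64.

64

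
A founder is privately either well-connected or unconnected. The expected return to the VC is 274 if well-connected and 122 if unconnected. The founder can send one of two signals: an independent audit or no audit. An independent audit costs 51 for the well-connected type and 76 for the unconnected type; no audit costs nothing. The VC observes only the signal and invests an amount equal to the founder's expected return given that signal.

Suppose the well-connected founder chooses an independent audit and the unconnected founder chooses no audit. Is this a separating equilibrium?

Under separation the VC infers type exactly: audit → well-connected (pays 274), no audit → unconnected (pays 122).
Well-connected: audit gives 274 − 51 = 223; no audit gives 122 − 0 = 122. No deviation. ✓
Unconnected: no audit gives 122 − 0 = 122; audit gives 274 − 76 = 198. Would deviate. ✗

No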